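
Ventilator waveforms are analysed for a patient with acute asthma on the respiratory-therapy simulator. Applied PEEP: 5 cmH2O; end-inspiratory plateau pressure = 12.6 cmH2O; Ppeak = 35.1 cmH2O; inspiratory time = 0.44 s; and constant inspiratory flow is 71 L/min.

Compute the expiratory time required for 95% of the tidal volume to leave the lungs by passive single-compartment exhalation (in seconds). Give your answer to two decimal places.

Flow: 71 L/min ÷ 60 = 1.1833 L/s.
Vt = flow × Ti = 1.1833 L/s × 0.44 s × 1000 mL/L = 520.65 mL.
R = (PIP − Pplat)/V̇ = (35.1 − 12.6) / 1.1833 = 22.5/1.1833 = 19.015 cmH2O·s/L.
C = Vt/(Pplat − PEEP) = 520.65 / (12.6 − 5) = 520.65/7.6 = 68.507 mL/cmH2O.
τ = R × C = 19.015 × 0.06851 L/cmH2O = 1.303 s.
t = −τ·ln(1 − 0.95) = −1.303·ln(0.05) = 3.903 s.

3.90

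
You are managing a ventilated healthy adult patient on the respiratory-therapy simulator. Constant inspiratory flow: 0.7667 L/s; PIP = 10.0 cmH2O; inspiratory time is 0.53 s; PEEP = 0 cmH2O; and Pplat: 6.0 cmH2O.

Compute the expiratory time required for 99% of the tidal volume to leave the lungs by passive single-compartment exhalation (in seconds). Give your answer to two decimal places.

Vt = flow × Ti = 0.7667 L/s × 0.53 s × 1000 mL/L = 406.35 mL.
R = (PIP − Pplat)/V̇ = (10.0 − 6.0) / 0.7667 = 4.0/0.7667 = 5.217 cmH2O·s/L.
C = Vt/(Pplat − PEEP) = 406.35 / (6.0 − 0) = 406.35/6.0 = 67.725 mL/cmH2O.
τ = R × C = 5.217 × 0.06773 L/cmH2O = 0.3533 s.
t = −τ·ln(1 − 0.99) = −0.3533·ln(0.01) = 1.627 s.

1.63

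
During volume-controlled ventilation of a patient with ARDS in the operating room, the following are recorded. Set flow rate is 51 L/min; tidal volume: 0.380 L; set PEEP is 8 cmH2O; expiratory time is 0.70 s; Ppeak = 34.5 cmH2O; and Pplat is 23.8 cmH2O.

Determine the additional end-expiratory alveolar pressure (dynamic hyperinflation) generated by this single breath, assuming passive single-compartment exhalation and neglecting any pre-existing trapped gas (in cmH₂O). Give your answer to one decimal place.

1.6

Flow: 51 L/min ÷ 60 = 0.85 L/s.
R = (PIP − Pplat)/V̇ = (34.5 − 23.8) / 0.85 = 10.7/0.85 = 12.588 cmH2O·s/L.
C = Vt/(Pplat − PEEP) = 380.0 / (23.8 − 8) = 380.0/15.8 = 24.051 mL/cmH2O.
τ = R × C = 12.588 × 0.02405 L/cmH2O = 0.3027 s.
Fraction remaining = e^(−Te/τ) = e^(−0.70/0.3027) = 0.09901; trapped volume = 380.0 × 0.09901 = 37.624 mL.
Additional alveolar pressure from trapping ≈ V_trapped / C = 37.624 / 24.051 = 1.564 cmH2O.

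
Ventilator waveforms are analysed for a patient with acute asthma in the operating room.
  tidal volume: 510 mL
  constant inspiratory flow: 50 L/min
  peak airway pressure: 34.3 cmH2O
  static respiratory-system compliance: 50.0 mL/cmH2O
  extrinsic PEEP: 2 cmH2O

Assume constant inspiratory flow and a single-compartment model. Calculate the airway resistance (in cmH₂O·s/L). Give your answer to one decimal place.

Flow: 50 L/min ÷ 60 = 0.8333 L/s.
Equation of motion (constant flow): PIP = Vt/C + R·V̇ + PEEP.
R·V̇ = PIP − Vt/C − PEEP = 34.3 − 510/50.0 − 2 = 34.3 − 10.2 − 2 = 22.1 cmH2O.
R = 22.1 / 0.8333 = 26.521 cmH2O·s/L.

26.5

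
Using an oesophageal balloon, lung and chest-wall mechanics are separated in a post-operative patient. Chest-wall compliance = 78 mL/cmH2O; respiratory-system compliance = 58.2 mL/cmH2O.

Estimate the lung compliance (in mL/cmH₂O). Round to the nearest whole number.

229

1/CL = 1/Crs − 1/Ccw.
1/CL = 1/58.2 − 1/78 = 0.004362.
CL = 229.25 mL/cmH2O.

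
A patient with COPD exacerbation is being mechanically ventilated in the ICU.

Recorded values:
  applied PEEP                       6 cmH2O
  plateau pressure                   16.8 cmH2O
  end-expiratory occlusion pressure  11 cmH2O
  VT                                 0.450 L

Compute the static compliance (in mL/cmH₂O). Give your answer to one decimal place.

77.6

End-expiratory occlusion gives total PEEP = 11 cmH2O (intrinsic PEEP = 11 − 6 = 5). Use total PEEP for the elastic gradient.
Cstat = Vt / (Pplat − PEEPtotal) = 450 / (16.8 − 11) = 450 / 5.8 = 77.586 mL/cmH2O.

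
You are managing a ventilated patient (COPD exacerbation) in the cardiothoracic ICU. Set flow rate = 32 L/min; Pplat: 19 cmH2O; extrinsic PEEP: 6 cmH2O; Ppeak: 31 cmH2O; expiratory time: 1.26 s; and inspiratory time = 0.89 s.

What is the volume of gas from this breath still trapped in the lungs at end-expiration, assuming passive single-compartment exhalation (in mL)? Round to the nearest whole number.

102

Flow: 32 L/min ÷ 60 = 0.5333 L/s.
Vt = flow × Ti = 0.5333 L/s × 0.89 s × 1000 mL/L = 474.64 mL.
R = (PIP − Pplat)/V̇ = (31 − 19) / 0.5333 = 12.0/0.5333 = 22.501 cmH2O·s/L.
C = Vt/(Pplat − PEEP) = 474.64 / (19 − 6) = 474.64/13.0 = 36.511 mL/cmH2O.
τ = R × C = 22.501 × 0.03651 L/cmH2O = 0.8215 s.
Fraction remaining = e^(−Te/τ) = e^(−1.26/0.8215) = 0.2157.
Trapped volume = 474.64 × 0.2157 = 102.38 mL.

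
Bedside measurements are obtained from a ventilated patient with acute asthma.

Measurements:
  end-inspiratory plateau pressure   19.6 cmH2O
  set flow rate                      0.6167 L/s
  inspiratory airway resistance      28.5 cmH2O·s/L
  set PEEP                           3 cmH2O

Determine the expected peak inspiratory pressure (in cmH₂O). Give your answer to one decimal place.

37.2

PIP = Pplat + Raw × flow = 19.6 + 28.5 × 0.6167 = 19.6 + 17.576 = 37.176 cmH2O.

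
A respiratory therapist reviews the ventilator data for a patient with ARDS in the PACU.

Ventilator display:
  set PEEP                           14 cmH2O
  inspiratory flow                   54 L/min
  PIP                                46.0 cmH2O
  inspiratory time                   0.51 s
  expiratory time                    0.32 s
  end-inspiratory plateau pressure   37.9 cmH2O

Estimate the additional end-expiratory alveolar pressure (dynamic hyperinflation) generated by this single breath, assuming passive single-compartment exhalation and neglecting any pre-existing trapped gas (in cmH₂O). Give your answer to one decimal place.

Flow: 54 L/min ÷ 60 = 0.9 L/s.
Vt = flow × Ti = 0.9 L/s × 0.51 s × 1000 mL/L = 459.0 mL.
R = (PIP − Pplat)/V̇ = (46.0 − 37.9) / 0.9 = 8.1/0.9 = 9.0 cmH2O·s/L.
C = Vt/(Pplat − PEEP) = 459.0 / (37.9 − 14) = 459.0/23.9 = 19.205 mL/cmH2O.
τ = R × C = 9.0 × 0.01921 L/cmH2O = 0.1729 s.
Fraction remaining = e^(−Te/τ) = e^(−0.32/0.1729) = 0.1571; trapped volume = 459.0 × 0.1571 = 72.109 mL.
Additional alveolar pressure from trapping ≈ V_trapped / C = 72.109 / 19.205 = 3.755 cmH2O.

3.8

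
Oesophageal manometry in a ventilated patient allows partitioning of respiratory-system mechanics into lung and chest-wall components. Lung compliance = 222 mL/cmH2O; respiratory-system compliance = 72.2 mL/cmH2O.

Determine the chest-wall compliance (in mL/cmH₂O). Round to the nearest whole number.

1/Ccw = 1/Crs − 1/CL.
1/Ccw = 1/72.2 − 1/222 = 0.009346.
Ccw = 107.0 mL/cmH2O.

107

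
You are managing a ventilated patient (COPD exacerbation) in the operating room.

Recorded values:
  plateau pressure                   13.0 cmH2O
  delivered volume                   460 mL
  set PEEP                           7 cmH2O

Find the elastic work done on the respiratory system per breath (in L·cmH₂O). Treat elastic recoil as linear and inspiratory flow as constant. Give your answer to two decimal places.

Elastic work ≈ ½ × (Pplat − PEEP) × Vt = 0.5 × (13.0 − 7) × 0.460 L = 0.5 × 6.0 × 0.460 = 1.38 L·cmH2O.

1.38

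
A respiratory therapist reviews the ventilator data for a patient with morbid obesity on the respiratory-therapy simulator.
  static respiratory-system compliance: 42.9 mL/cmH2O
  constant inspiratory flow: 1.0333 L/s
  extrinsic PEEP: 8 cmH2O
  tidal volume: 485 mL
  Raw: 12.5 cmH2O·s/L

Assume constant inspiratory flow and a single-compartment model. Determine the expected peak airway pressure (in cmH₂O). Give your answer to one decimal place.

32.2

Equation of motion (constant flow): PIP = Vt/C + R·V̇ + PEEP.
PIP = 485/42.9 + 12.5×1.0333 + 8 = 11.305 + 12.916 + 8 = 32.221 cmH2O.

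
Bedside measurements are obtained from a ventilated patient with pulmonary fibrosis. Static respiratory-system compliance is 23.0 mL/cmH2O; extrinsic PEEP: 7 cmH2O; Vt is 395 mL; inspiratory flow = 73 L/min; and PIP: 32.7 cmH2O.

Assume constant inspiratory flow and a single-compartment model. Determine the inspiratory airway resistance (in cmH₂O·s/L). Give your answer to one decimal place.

Flow: 73 L/min ÷ 60 = 1.2167 L/s.
Equation of motion (constant flow): PIP = Vt/C + R·V̇ + PEEP.
R·V̇ = PIP − Vt/C − PEEP = 32.7 − 395/23.0 − 7 = 32.7 − 17.174 − 7 = 8.526 cmH2O.
R = 8.526 / 1.2167 = 7.007 cmH2O·s/L.

7.0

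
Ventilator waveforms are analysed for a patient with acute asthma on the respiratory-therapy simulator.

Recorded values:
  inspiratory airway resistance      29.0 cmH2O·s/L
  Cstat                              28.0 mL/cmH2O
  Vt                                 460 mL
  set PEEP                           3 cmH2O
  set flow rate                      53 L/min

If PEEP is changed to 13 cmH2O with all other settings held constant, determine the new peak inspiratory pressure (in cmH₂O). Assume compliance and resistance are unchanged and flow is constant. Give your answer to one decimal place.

Flow: 53 L/min ÷ 60 = 0.8833 L/s.
PIP = Vt/C + R·V̇ + PEEP (constant-flow equation of motion).
Only the baseline term changes: ΔPIP = ΔPEEP = 13 − 3 = 10.0 cmH2O.
Original PIP = 460/28.0 + 29.0×0.8833 + 3 = 45.044 cmH2O; new PIP = 45.044 + (10.0) = 55.044 cmH2O.

55.0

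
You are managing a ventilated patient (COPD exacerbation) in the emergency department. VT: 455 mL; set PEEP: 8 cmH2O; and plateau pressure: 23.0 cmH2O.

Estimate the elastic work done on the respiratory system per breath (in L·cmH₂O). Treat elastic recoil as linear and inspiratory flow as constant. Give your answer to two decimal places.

3.41

Elastic work ≈ ½ × (Pplat − PEEP) × Vt = 0.5 × (23.0 − 8) × 0.455 L = 0.5 × 15.0 × 0.455 = 3.413 L·cmH2O.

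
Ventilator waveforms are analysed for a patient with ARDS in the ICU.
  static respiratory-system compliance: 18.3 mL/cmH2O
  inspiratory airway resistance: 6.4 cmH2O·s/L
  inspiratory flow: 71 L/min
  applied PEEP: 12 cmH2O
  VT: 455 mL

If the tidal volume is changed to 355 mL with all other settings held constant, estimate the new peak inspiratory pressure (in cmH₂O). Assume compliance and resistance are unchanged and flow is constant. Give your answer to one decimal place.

Flow: 71 L/min ÷ 60 = 1.1833 L/s.
PIP = Vt/C + R·V̇ + PEEP (constant-flow equation of motion).
Only the elastic term changes: ΔPIP = ΔVt / C = (355 − 455) / 18.3 = -5.464 cmH2O.
Original PIP = 455/18.3 + 6.4×1.1833 + 12 = 44.437 cmH2O; new PIP = 44.437 + (-5.464) = 38.973 cmH2O.

39.0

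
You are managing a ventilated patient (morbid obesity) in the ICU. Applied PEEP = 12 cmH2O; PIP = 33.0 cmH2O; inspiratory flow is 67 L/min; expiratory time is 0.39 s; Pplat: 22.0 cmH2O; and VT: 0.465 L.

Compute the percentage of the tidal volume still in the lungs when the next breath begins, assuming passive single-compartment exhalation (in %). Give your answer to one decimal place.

42.7

Flow: 67 L/min ÷ 60 = 1.1167 L/s.
R = (PIP − Pplat)/V̇ = (33.0 − 22.0) / 1.1167 = 11.0/1.1167 = 9.85 cmH2O·s/L.
C = Vt/(Pplat − PEEP) = 465.0 / (22.0 − 12) = 465.0/10.0 = 46.5 mL/cmH2O.
τ = R × C = 9.85 × 0.0465 L/cmH2O = 0.458 s.
Fraction remaining at end-expiration = e^(−Te/τ) = e^(−0.39/0.458) = 0.4268 → 42.68%.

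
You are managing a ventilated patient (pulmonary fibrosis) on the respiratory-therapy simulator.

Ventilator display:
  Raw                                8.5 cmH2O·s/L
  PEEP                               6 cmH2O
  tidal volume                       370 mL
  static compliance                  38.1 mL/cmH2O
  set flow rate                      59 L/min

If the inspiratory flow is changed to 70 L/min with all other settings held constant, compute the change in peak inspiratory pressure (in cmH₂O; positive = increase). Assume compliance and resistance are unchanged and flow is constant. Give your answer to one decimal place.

1.6

Flow: 59 L/min ÷ 60 = 0.9833 L/s.
New flow: 70 L/min ÷ 60 = 1.1667 L/s.
PIP = Vt/C + R·V̇ + PEEP (constant-flow equation of motion).
Only the resistive term changes: ΔPIP = R × ΔV̇ = 8.5 × (1.1667 − 0.9833) = 8.5 × 0.1834 = 1.559 cmH2O.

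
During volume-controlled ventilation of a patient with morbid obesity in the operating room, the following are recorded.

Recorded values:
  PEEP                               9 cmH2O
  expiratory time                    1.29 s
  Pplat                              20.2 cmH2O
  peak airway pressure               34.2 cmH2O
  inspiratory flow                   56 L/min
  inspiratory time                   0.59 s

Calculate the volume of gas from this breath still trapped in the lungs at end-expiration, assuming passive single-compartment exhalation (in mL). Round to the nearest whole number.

96

Flow: 56 L/min ÷ 60 = 0.9333 L/s.
Vt = flow × Ti = 0.9333 L/s × 0.59 s × 1000 mL/L = 550.65 mL.
R = (PIP − Pplat)/V̇ = (34.2 − 20.2) / 0.9333 = 14.0/0.9333 = 15.001 cmH2O·s/L.
C = Vt/(Pplat − PEEP) = 550.65 / (20.2 − 9) = 550.65/11.2 = 49.165 mL/cmH2O.
τ = R × C = 15.001 × 0.04917 L/cmH2O = 0.7376 s.
Fraction remaining = e^(−Te/τ) = e^(−1.29/0.7376) = 0.174.
Trapped volume = 550.65 × 0.174 = 95.813 mL.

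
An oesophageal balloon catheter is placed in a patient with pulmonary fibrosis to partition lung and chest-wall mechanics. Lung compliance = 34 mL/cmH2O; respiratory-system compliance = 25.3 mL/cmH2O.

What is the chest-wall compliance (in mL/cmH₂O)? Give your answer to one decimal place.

1/Ccw = 1/Crs − 1/CL.
1/Ccw = 1/25.3 − 1/34 = 0.01011.
Ccw = 98.912 mL/cmH2O.

98.9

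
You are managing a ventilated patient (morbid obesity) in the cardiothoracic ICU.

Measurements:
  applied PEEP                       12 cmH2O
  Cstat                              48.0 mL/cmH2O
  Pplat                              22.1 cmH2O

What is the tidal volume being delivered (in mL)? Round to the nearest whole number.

Vt = Cstat × (Pplat − PEEP) = 48.0 × (22.1 − 12) = 48.0 × 10.1 = 484.8 mL.

485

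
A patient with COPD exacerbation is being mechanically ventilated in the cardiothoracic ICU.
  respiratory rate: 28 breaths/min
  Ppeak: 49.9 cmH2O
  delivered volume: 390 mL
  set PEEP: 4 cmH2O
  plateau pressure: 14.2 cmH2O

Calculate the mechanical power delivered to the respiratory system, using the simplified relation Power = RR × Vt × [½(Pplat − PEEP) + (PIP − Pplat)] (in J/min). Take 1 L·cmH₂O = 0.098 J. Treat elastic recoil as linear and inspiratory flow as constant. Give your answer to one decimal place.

Per-breath work = Vt × [½(Pplat−PEEP) + (PIP−Pplat)] = 0.390 × [0.5×10.2 + 35.7] = 0.390 × 40.8 = 15.912 L·cmH2O.
Power = 28 × 15.912 = 445.54 L·cmH2O/min.
× 0.098 J/(L·cmH2O) → 43.663 J/min.

43.7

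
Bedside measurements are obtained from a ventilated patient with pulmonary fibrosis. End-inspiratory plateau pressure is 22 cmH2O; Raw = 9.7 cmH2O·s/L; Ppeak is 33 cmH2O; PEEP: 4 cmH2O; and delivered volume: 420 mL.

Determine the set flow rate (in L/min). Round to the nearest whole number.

flow = (PIP − Pplat) / Raw = (33 − 22) / 9.7 = 1.134 L/s × 60 = 68.04 L/min.

68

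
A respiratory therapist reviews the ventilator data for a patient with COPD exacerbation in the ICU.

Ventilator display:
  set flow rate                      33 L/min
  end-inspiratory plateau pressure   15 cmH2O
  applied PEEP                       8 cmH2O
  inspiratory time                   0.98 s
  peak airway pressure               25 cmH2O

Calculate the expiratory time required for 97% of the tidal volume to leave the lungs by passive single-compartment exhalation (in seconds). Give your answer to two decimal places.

Flow: 33 L/min ÷ 60 = 0.55 L/s.
Vt = flow × Ti = 0.55 L/s × 0.98 s × 1000 mL/L = 539.0 mL.
R = (PIP − Pplat)/V̇ = (25 − 15) / 0.55 = 10.0/0.55 = 18.182 cmH2O·s/L.
C = Vt/(Pplat − PEEP) = 539.0 / (15 − 8) = 539.0/7.0 = 77.0 mL/cmH2O.
τ = R × C = 18.182 × 0.077 L/cmH2O = 1.4 s.
t = −τ·ln(1 − 0.97) = −1.4·ln(0.03) = 4.909 s.

4.91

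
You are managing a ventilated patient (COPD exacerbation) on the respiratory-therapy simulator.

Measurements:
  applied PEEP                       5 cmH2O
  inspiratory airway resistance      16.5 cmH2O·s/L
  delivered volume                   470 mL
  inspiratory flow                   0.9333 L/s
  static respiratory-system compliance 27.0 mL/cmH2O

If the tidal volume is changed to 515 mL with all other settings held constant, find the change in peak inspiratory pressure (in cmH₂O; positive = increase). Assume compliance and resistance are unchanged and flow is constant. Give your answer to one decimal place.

PIP = Vt/C + R·V̇ + PEEP (constant-flow equation of motion).
Only the elastic term changes: ΔPIP = ΔVt / C = (515 − 470) / 27.0 = 1.667 cmH2O.

1.7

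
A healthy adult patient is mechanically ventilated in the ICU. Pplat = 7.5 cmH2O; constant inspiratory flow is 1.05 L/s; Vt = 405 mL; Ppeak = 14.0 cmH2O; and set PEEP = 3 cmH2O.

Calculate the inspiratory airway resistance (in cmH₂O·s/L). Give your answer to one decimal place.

Raw = (PIP − Pplat) / flow = (14.0 − 7.5) / 1.05 = 6.5 / 1.05 = 6.19 cmH2O·s/L.

6.2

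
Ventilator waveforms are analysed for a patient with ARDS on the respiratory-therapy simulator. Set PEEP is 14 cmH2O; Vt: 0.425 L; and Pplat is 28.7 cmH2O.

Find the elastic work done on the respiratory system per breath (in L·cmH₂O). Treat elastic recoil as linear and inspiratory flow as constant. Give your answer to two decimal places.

Elastic work ≈ ½ × (Pplat − PEEP) × Vt = 0.5 × (28.7 − 14) × 0.425 L = 0.5 × 14.7 × 0.425 = 3.124 L·cmH2O.

3.12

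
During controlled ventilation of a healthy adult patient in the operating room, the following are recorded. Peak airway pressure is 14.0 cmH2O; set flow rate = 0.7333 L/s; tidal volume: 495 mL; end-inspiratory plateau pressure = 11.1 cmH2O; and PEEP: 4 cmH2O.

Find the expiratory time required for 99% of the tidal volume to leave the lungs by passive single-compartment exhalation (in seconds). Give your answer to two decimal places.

R = (PIP − Pplat)/V̇ = (14.0 − 11.1) / 0.7333 = 2.9/0.7333 = 3.955 cmH2O·s/L.
C = Vt/(Pplat − PEEP) = 495.0 / (11.1 − 4) = 495.0/7.1 = 69.718 mL/cmH2O.
τ = R × C = 3.955 × 0.06972 L/cmH2O = 0.2757 s.
t = −τ·ln(1 − 0.99) = −0.2757·ln(0.01) = 1.27 s.

1.27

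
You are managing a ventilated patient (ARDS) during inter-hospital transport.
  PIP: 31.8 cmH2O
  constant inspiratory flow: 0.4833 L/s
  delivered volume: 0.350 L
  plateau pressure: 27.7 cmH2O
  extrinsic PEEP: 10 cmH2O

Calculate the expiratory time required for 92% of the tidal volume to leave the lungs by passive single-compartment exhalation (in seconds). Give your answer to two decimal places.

R = (PIP − Pplat)/V̇ = (31.8 − 27.7) / 0.4833 = 4.1/0.4833 = 8.483 cmH2O·s/L.
C = Vt/(Pplat − PEEP) = 350.0 / (27.7 − 10) = 350.0/17.7 = 19.774 mL/cmH2O.
τ = R × C = 8.483 × 0.01977 L/cmH2O = 0.1677 s.
t = −τ·ln(1 − 0.92) = −0.1677·ln(0.08) = 0.4236 s.

0.42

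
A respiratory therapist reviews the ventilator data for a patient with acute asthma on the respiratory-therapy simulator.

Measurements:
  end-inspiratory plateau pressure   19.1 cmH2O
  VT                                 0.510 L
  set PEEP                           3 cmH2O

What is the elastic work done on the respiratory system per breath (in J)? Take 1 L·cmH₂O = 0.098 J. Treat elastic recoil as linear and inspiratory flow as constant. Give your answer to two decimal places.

Elastic work ≈ ½ × (Pplat − PEEP) × Vt = 0.5 × (19.1 − 3) × 0.510 L = 0.5 × 16.1 × 0.510 = 4.106 L·cmH2O.
× 0.098 J/(L·cmH2O) → 0.4024 J.

0.40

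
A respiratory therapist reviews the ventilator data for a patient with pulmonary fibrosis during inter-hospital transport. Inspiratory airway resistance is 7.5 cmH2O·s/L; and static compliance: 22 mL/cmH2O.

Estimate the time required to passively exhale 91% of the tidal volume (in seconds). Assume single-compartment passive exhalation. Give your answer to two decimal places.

τ = R × C = 7.5 × 22 mL/cmH2O = 7.5 × 0.022 L/cmH2O = 0.165 s.
Exhaled fraction f = 1 − e^(−t/τ) → t = −τ·ln(1 − f) = −0.165·ln(0.09) = 0.3973 s.

0.40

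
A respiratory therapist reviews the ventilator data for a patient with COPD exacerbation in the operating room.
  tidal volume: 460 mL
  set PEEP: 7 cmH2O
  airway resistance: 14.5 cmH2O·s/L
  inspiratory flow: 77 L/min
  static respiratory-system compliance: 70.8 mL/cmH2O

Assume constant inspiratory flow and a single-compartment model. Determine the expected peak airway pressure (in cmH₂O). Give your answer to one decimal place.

Flow: 77 L/min ÷ 60 = 1.2833 L/s.
Equation of motion (constant flow): PIP = Vt/C + R·V̇ + PEEP.
PIP = 460/70.8 + 14.5×1.2833 + 7 = 6.497 + 18.608 + 7 = 32.105 cmH2O.

32.1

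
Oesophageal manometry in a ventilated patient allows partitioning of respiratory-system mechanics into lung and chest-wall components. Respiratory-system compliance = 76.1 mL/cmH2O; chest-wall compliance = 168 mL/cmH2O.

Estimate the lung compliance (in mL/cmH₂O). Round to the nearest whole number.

1/CL = 1/Crs − 1/Ccw.
1/CL = 1/76.1 − 1/168 = 0.007188.
CL = 139.12 mL/cmH2O.

139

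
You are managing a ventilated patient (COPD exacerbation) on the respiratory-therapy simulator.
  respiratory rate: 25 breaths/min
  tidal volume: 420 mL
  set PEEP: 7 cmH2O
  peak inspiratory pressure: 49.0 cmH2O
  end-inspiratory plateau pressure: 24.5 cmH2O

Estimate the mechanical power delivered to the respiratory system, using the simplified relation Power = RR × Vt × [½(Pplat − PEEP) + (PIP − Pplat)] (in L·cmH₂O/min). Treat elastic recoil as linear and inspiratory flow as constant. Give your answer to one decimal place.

349.1

Per-breath work = Vt × [½(Pplat−PEEP) + (PIP−Pplat)] = 0.420 × [0.5×17.5 + 24.5] = 0.420 × 33.25 = 13.965 L·cmH2O.
Power = 25 × 13.965 = 349.13 L·cmH2O/min.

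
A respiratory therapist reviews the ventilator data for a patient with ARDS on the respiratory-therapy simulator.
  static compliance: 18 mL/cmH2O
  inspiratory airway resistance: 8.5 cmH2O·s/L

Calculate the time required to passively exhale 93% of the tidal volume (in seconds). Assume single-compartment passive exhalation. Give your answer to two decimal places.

τ = R × C = 8.5 × 18 mL/cmH2O = 8.5 × 0.018 L/cmH2O = 0.153 s.
Exhaled fraction f = 1 − e^(−t/τ) → t = −τ·ln(1 − f) = −0.153·ln(0.07) = 0.4069 s.

0.41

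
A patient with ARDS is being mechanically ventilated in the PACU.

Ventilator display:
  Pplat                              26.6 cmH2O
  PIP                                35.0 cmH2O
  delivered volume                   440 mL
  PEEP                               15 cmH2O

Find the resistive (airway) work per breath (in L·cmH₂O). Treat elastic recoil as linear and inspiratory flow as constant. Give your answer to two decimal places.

3.70

With constant inspiratory flow the resistive pressure is constant at PIP − Pplat = 35.0 − 26.6 = 8.4 cmH2O, so resistive work = 8.4 × 0.440 = 3.696 L·cmH2O.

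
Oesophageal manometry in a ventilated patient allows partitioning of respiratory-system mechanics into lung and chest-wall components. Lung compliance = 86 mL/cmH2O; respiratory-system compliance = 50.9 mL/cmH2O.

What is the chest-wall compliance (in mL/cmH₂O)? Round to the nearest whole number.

1/Ccw = 1/Crs − 1/CL.
1/Ccw = 1/50.9 − 1/86 = 0.008018.
Ccw = 124.72 mL/cmH2O.

125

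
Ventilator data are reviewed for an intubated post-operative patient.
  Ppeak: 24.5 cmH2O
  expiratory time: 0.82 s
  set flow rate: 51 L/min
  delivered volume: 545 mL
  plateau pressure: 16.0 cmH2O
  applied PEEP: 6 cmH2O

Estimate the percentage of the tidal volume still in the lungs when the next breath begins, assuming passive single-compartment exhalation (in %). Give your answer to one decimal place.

22.2

Flow: 51 L/min ÷ 60 = 0.85 L/s.
R = (PIP − Pplat)/V̇ = (24.5 − 16.0) / 0.85 = 8.5/0.85 = 10.0 cmH2O·s/L.
C = Vt/(Pplat − PEEP) = 545.0 / (16.0 − 6) = 545.0/10.0 = 54.5 mL/cmH2O.
τ = R × C = 10.0 × 0.0545 L/cmH2O = 0.545 s.
Fraction remaining at end-expiration = e^(−Te/τ) = e^(−0.82/0.545) = 0.2221 → 22.21%.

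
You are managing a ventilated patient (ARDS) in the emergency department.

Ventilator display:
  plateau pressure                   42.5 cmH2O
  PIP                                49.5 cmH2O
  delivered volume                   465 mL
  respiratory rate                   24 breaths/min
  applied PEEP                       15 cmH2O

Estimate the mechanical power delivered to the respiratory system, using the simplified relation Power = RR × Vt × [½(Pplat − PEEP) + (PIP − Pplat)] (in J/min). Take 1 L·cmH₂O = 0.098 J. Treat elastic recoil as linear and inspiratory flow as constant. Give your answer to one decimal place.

22.7

Per-breath work = Vt × [½(Pplat−PEEP) + (PIP−Pplat)] = 0.465 × [0.5×27.5 + 7.0] = 0.465 × 20.75 = 9.649 L·cmH2O.
Power = 24 × 9.649 = 231.58 L·cmH2O/min.
× 0.098 J/(L·cmH2O) → 22.695 J/min.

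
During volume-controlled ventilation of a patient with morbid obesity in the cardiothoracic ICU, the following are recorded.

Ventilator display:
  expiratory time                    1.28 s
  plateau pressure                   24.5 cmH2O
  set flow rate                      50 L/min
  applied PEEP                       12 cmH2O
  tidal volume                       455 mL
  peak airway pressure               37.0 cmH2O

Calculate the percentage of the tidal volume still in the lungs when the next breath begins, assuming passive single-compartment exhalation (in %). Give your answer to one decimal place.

9.6

Flow: 50 L/min ÷ 60 = 0.8333 L/s.
R = (PIP − Pplat)/V̇ = (37.0 − 24.5) / 0.8333 = 12.5/0.8333 = 15.001 cmH2O·s/L.
C = Vt/(Pplat − PEEP) = 455.0 / (24.5 − 12) = 455.0/12.5 = 36.4 mL/cmH2O.
τ = R × C = 15.001 × 0.0364 L/cmH2O = 0.546 s.
Fraction remaining at end-expiration = e^(−Te/τ) = e^(−1.28/0.546) = 0.09591 → 9.591%.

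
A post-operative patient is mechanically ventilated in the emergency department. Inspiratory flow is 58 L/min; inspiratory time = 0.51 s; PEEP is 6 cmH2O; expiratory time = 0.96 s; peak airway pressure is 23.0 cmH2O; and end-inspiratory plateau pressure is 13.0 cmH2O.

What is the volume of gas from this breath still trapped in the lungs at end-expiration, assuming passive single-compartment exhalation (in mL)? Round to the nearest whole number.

Flow: 58 L/min ÷ 60 = 0.9667 L/s.
Vt = flow × Ti = 0.9667 L/s × 0.51 s × 1000 mL/L = 493.02 mL.
R = (PIP − Pplat)/V̇ = (23.0 − 13.0) / 0.9667 = 10.0/0.9667 = 10.344 cmH2O·s/L.
C = Vt/(Pplat − PEEP) = 493.02 / (13.0 − 6) = 493.02/7.0 = 70.431 mL/cmH2O.
τ = R × C = 10.344 × 0.07043 L/cmH2O = 0.7285 s.
Fraction remaining = e^(−Te/τ) = e^(−0.96/0.7285) = 0.2677.
Trapped volume = 493.02 × 0.2677 = 131.98 mL.

132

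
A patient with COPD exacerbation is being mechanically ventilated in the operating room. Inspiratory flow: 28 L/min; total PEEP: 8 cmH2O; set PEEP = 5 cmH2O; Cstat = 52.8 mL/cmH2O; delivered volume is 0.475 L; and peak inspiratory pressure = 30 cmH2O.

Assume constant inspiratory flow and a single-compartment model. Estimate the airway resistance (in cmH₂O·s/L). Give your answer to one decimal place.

27.9

Flow: 28 L/min ÷ 60 = 0.4667 L/s.
Total PEEP = 8 cmH2O (set 5 + intrinsic 3); this is the baseline alveolar pressure.
Equation of motion (constant flow): PIP = Vt/C + R·V̇ + PEEP.
R·V̇ = PIP − Vt/C − PEEP = 30 − 475/52.8 − 8 = 30 − 8.996 − 8 = 13.004 cmH2O.
R = 13.004 / 0.4667 = 27.864 cmH2O·s/L.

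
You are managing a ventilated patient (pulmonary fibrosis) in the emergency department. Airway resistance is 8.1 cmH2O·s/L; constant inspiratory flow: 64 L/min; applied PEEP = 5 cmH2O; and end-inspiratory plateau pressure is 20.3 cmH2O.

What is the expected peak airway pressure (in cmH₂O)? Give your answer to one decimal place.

28.9

Flow: 64 L/min ÷ 60 = 1.0667 L/s.
PIP = Pplat + Raw × flow = 20.3 + 8.1 × 1.0667 = 20.3 + 8.64 = 28.94 cmH2O.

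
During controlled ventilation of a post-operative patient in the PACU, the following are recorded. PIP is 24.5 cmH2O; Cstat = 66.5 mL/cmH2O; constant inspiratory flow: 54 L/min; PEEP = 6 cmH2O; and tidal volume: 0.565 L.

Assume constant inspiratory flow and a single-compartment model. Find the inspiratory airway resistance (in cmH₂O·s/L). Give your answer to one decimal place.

11.1

Flow: 54 L/min ÷ 60 = 0.9 L/s.
Equation of motion (constant flow): PIP = Vt/C + R·V̇ + PEEP.
R·V̇ = PIP − Vt/C − PEEP = 24.5 − 565/66.5 − 6 = 24.5 − 8.496 − 6 = 10.004 cmH2O.
R = 10.004 / 0.9 = 11.116 cmH2O·s/L.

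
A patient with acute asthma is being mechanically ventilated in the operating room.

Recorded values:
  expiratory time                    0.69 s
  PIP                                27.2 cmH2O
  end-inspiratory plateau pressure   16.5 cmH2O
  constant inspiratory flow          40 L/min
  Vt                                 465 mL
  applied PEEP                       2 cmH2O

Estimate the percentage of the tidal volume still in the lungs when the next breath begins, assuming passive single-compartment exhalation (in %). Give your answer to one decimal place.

Flow: 40 L/min ÷ 60 = 0.6667 L/s.
R = (PIP − Pplat)/V̇ = (27.2 − 16.5) / 0.6667 = 10.7/0.6667 = 16.049 cmH2O·s/L.
C = Vt/(Pplat − PEEP) = 465.0 / (16.5 − 2) = 465.0/14.5 = 32.069 mL/cmH2O.
τ = R × C = 16.049 × 0.03207 L/cmH2O = 0.5147 s.
Fraction remaining at end-expiration = e^(−Te/τ) = e^(−0.69/0.5147) = 0.2617 → 26.17%.

26.2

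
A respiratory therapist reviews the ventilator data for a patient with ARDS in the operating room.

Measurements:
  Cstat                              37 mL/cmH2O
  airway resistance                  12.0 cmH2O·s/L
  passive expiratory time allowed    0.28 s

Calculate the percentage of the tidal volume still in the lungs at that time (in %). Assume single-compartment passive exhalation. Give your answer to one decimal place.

53.2

τ = R × C = 12.0 × 37 mL/cmH2O = 12.0 × 0.037 L/cmH2O = 0.444 s.
Passive exhalation: V(t)/V₀ = e^(−t/τ) = e^(−0.28/0.444) = 0.5323.
Fraction remaining = 0.5323 → 53.23%.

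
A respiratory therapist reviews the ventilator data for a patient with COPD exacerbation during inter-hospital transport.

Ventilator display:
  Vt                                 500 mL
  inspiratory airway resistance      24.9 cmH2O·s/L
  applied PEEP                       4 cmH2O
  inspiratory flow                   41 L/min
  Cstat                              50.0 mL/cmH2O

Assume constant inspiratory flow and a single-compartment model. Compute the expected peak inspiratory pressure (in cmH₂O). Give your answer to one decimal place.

Flow: 41 L/min ÷ 60 = 0.6833 L/s.
Equation of motion (constant flow): PIP = Vt/C + R·V̇ + PEEP.
PIP = 500/50.0 + 24.9×0.6833 + 4 = 10.0 + 17.014 + 4 = 31.014 cmH2O.

31.0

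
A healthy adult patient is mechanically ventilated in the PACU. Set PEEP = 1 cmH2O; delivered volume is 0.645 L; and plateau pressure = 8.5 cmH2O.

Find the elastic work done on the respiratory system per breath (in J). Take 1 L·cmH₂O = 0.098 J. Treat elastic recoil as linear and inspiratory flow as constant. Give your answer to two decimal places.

Elastic work ≈ ½ × (Pplat − PEEP) × Vt = 0.5 × (8.5 − 1) × 0.645 L = 0.5 × 7.5 × 0.645 = 2.419 L·cmH2O.
× 0.098 J/(L·cmH2O) → 0.2371 J.

0.24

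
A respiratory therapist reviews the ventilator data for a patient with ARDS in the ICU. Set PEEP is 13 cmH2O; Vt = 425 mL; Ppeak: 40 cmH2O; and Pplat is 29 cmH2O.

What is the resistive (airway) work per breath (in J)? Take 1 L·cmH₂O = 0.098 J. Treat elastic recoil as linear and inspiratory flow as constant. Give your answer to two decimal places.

With constant inspiratory flow the resistive pressure is constant at PIP − Pplat = 40 − 29 = 11.0 cmH2O, so resistive work = 11.0 × 0.425 = 4.675 L·cmH2O.
× 0.098 J/(L·cmH2O) → 0.4582 J.

0.46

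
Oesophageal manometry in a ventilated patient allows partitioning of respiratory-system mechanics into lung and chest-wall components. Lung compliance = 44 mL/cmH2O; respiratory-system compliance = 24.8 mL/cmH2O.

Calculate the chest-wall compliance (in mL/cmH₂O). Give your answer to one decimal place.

1/Ccw = 1/Crs − 1/CL.
1/Ccw = 1/24.8 − 1/44 = 0.0176.
Ccw = 56.818 mL/cmH2O.

56.8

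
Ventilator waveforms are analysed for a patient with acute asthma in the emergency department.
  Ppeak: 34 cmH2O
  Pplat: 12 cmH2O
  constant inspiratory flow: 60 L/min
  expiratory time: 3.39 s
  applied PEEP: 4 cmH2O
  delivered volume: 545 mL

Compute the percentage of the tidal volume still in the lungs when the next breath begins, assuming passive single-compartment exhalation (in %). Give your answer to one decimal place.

10.4

Flow: 60 L/min ÷ 60 = 1 L/s.
R = (PIP − Pplat)/V̇ = (34 − 12) / 1 = 22.0/1 = 22.0 cmH2O·s/L.
C = Vt/(Pplat − PEEP) = 545.0 / (12 − 4) = 545.0/8.0 = 68.125 mL/cmH2O.
τ = R × C = 22.0 × 0.06813 L/cmH2O = 1.499 s.
Fraction remaining at end-expiration = e^(−Te/τ) = e^(−3.39/1.499) = 0.1042 → 10.42%.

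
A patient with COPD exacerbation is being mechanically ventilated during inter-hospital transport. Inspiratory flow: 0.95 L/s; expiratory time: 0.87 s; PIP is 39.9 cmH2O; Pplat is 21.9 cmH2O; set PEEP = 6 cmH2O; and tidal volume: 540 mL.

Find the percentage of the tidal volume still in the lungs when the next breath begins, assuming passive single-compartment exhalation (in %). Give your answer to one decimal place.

R = (PIP − Pplat)/V̇ = (39.9 − 21.9) / 0.95 = 18.0/0.95 = 18.947 cmH2O·s/L.
C = Vt/(Pplat − PEEP) = 540.0 / (21.9 − 6) = 540.0/15.9 = 33.962 mL/cmH2O.
τ = R × C = 18.947 × 0.03396 L/cmH2O = 0.6434 s.
Fraction remaining at end-expiration = e^(−Te/τ) = e^(−0.87/0.6434) = 0.2587 → 25.87%.

25.9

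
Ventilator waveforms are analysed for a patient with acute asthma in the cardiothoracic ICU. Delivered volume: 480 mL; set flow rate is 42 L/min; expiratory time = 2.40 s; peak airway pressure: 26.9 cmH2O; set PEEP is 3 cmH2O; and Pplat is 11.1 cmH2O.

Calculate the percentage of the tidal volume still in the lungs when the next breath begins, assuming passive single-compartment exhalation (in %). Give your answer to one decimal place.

Flow: 42 L/min ÷ 60 = 0.7 L/s.
R = (PIP − Pplat)/V̇ = (26.9 − 11.1) / 0.7 = 15.8/0.7 = 22.571 cmH2O·s/L.
C = Vt/(Pplat − PEEP) = 480.0 / (11.1 − 3) = 480.0/8.1 = 59.259 mL/cmH2O.
τ = R × C = 22.571 × 0.05926 L/cmH2O = 1.338 s.
Fraction remaining at end-expiration = e^(−Te/τ) = e^(−2.40/1.338) = 0.1663 → 16.63%.

16.6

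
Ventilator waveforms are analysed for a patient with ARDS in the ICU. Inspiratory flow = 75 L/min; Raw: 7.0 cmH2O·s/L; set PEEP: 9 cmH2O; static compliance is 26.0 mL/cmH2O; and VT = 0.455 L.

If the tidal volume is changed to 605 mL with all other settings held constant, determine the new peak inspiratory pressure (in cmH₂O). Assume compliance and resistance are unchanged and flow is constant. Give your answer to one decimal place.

Flow: 75 L/min ÷ 60 = 1.25 L/s.
PIP = Vt/C + R·V̇ + PEEP (constant-flow equation of motion).
Only the elastic term changes: ΔPIP = ΔVt / C = (605 − 455) / 26.0 = 5.769 cmH2O.
Original PIP = 455/26.0 + 7.0×1.25 + 9 = 35.25 cmH2O; new PIP = 35.25 + (5.769) = 41.019 cmH2O.

41.0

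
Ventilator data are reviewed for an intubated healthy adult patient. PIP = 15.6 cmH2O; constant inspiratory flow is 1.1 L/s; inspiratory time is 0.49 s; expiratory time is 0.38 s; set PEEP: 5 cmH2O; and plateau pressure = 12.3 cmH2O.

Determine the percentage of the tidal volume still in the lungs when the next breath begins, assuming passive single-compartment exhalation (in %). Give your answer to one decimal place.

18.0

Vt = flow × Ti = 1.1 L/s × 0.49 s × 1000 mL/L = 539.0 mL.
R = (PIP − Pplat)/V̇ = (15.6 − 12.3) / 1.1 = 3.3/1.1 = 3.0 cmH2O·s/L.
C = Vt/(Pplat − PEEP) = 539.0 / (12.3 − 5) = 539.0/7.3 = 73.836 mL/cmH2O.
τ = R × C = 3.0 × 0.07384 L/cmH2O = 0.2215 s.
Fraction remaining at end-expiration = e^(−Te/τ) = e^(−0.38/0.2215) = 0.1799 → 17.99%.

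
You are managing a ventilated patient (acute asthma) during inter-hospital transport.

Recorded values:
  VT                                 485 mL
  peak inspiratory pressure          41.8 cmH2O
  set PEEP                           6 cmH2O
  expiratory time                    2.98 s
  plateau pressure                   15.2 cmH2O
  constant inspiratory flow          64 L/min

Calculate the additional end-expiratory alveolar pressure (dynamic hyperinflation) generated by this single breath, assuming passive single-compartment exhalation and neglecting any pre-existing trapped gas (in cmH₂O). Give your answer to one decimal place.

1.0

Flow: 64 L/min ÷ 60 = 1.0667 L/s.
R = (PIP − Pplat)/V̇ = (41.8 − 15.2) / 1.0667 = 26.6/1.0667 = 24.937 cmH2O·s/L.
C = Vt/(Pplat − PEEP) = 485.0 / (15.2 − 6) = 485.0/9.2 = 52.717 mL/cmH2O.
τ = R × C = 24.937 × 0.05272 L/cmH2O = 1.315 s.
Fraction remaining = e^(−Te/τ) = e^(−2.98/1.315) = 0.1037; trapped volume = 485.0 × 0.1037 = 50.295 mL.
Additional alveolar pressure from trapping ≈ V_trapped / C = 50.295 / 52.717 = 0.9541 cmH2O.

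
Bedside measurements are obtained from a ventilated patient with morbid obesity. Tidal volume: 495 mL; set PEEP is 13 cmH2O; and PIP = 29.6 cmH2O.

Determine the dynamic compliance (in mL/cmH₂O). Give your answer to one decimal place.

29.8

Dynamic compliance = Vt / (PIP − PEEP) = 495 / (29.6 − 13) = 495 / 16.6 = 29.819 mL/cmH2O.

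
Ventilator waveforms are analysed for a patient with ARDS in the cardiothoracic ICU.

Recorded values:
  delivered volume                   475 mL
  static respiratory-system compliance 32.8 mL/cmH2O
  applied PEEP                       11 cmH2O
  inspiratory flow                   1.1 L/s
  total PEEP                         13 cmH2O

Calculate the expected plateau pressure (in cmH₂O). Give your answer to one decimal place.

27.5

End-expiratory occlusion gives total PEEP = 13 cmH2O (intrinsic PEEP = 13 − 11 = 2). Use total PEEP for the elastic gradient.
Pplat = PEEPtotal + Vt / Cstat = 13 + 475 / 32.8 = 13 + 14.482 = 27.482 cmH2O.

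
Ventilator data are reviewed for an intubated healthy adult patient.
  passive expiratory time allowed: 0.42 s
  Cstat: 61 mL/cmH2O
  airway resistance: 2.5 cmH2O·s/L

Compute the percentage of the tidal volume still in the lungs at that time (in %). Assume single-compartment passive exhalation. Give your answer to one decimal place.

6.4

τ = R × C = 2.5 × 61 mL/cmH2O = 2.5 × 0.061 L/cmH2O = 0.1525 s.
Passive exhalation: V(t)/V₀ = e^(−t/τ) = e^(−0.42/0.1525) = 0.06367.
Fraction remaining = 0.06367 → 6.367%.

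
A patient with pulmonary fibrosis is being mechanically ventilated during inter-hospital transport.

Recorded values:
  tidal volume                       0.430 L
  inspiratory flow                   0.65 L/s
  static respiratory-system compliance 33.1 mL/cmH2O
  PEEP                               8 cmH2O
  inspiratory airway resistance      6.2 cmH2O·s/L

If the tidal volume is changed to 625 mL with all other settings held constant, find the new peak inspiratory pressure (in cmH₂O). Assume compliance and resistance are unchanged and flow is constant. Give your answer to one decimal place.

30.9

PIP = Vt/C + R·V̇ + PEEP (constant-flow equation of motion).
Only the elastic term changes: ΔPIP = ΔVt / C = (625 − 430) / 33.1 = 5.891 cmH2O.
Original PIP = 430/33.1 + 6.2×0.65 + 8 = 25.021 cmH2O; new PIP = 25.021 + (5.891) = 30.912 cmH2O.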